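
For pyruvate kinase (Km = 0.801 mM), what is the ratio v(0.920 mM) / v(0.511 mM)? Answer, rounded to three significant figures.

The fractional saturations are [S]/(Km+[S]) = 0.511/1.312 = 0.3895 and 0.920/1.721 = 0.5346.
v₂/v₁ is just their ratio: 0.5346/0.3895 = 1.37.

1.37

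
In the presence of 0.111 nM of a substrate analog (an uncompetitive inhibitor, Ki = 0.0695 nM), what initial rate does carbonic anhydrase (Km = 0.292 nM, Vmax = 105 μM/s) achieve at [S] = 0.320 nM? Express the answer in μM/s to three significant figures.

α = 1 + [I]/Ki = 1 + 0.111/0.0695 = 2.597.
For an uncompetitive inhibitor, both parameters are divided by α, giving Vmax/α and Km/α: Km,app = 0.112 nM, Vmax,app = 40.4 μM/s.
v = Vmax,app·[S]/(Km,app + [S]) = 40.4 × 0.320/(0.112 + 0.320) = 29.9 μM/s.

29.9 μM/s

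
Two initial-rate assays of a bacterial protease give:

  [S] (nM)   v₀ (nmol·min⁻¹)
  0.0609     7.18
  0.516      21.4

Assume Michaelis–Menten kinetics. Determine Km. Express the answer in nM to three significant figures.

From v = Vmax[S]/(Km+[S]), each point gives Vmax = v(Km+[S])/[S].
Equating: 7.18(Km+0.0609)/0.0609 = 21.4(Km+0.516)/0.516.
117.9·Km + 7.18 = 41.47·Km + 21.4, so (117.9 − 41.47)·Km = 21.4 − 7.18.
Km = 14.22/76.43 = 0.186 nM; then Vmax = 7.18(0.186+0.0609)/0.0609 = 29.1 nmol·min⁻¹.

0.186 nM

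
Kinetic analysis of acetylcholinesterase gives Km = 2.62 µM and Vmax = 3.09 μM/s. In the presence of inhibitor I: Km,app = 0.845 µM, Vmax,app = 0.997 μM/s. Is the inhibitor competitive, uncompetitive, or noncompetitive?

Both Km and Vmax decrease by the same factor (~3.10-fold) — characteristic of uncompetitive inhibition.

uncompetitive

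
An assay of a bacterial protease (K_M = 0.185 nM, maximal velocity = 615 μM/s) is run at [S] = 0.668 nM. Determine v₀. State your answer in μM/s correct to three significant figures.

v = Vmax·[S]/(Km + [S]) = 615 × 0.668 / (0.185 + 0.668)
  = 410.8 / 0.8530 = 482 μM/s.

482 μM/s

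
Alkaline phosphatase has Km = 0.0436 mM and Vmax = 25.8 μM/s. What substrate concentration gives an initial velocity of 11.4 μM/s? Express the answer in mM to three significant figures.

0.0345 mM

Rearranging v = Vmax[S]/(Km+[S]) gives [S] = Km·v/(Vmax − v).
[S] = 0.0436 × 11.4 / (25.8 − 11.4) = 0.4970/14.40 = 0.0345 mM.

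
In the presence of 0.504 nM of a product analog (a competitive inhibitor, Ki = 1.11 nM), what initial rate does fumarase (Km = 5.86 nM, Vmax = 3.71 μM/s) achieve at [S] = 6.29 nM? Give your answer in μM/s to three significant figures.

1.58 μM/s

α = 1 + [I]/Ki = 1 + 0.504/1.11 = 1.454.
For a competitive inhibitor, Vmax is unchanged and the apparent Km becomes α·Km: Km,app = 8.52 nM, Vmax,app = 3.71 μM/s.
v = Vmax,app·[S]/(Km,app + [S]) = 3.71 × 6.29/(8.52 + 6.29) = 1.58 μM/s.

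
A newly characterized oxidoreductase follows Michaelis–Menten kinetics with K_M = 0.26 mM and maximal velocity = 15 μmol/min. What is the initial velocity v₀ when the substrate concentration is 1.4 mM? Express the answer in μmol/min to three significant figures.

12.7 μmol/min

v = Vmax·[S]/(Km + [S]) = 15 × 1.4 / (0.26 + 1.4)
  = 21.00 / 1.660 = 12.7 μmol/min.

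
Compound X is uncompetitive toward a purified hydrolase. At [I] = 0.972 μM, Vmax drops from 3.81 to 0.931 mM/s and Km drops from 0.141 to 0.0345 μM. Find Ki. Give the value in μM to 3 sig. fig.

0.314 μM

Uncompetitive: Vmax,app = Vmax/α (and Km,app = Km/α) with α = 1 + [I]/Ki.
α = Vmax/Vmax,app = 3.81/0.931 = 4.092.
Ki = [I]/(α − 1) = 0.972/3.092 = 0.314 μM.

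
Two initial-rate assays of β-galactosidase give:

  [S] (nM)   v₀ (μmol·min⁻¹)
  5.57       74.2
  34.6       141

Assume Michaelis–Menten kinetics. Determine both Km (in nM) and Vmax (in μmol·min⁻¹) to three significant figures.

In reciprocal form, 1/v = (Km/Vmax)·(1/[S]) + 1/Vmax. The two points give (1/[S], 1/v) = (0.1795, 0.01348) and (0.02890, 0.007092).
Slope = (0.01348 − 0.007092)/(0.1795 − 0.02890) = 0.04239; intercept = 0.01348 − 0.04239×0.1795 = 0.005867.
Vmax = 1/intercept = 170 μmol·min⁻¹; Km = slope × Vmax = 0.04239 × 170 = 7.22 nM.

Km = 7.22 nM; Vmax = 170 μmol·min⁻¹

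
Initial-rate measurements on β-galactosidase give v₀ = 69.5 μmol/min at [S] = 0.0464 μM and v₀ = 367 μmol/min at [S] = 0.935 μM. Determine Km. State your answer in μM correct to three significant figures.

0.269 μM

In reciprocal form, 1/v = (Km/Vmax)·(1/[S]) + 1/Vmax. The two points give (1/[S], 1/v) = (21.55, 0.01439) and (1.070, 0.002725).
Slope = (0.01439 − 0.002725)/(21.55 − 1.070) = 0.0005695; intercept = 0.01439 − 0.0005695×21.55 = 0.002116.
Vmax = 1/intercept = 473 μmol/min; Km = slope × Vmax = 0.0005695 × 473 = 0.269 μM.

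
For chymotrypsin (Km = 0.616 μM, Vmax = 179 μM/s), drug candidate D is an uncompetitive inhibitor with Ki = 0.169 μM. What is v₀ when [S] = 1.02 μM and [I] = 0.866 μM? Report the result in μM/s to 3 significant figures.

With α = 1 + [I]/Ki = 1 + 0.866/0.169 = 6.124, the uncompetitive rate law is v = (Vmax/α)·[S] / (Km/α + [S]).
v = (179/6.124)×1.02 / (0.616/6.124 + 1.02) = 29.81/1.121 = 26.6 μM/s.

26.6 μM/s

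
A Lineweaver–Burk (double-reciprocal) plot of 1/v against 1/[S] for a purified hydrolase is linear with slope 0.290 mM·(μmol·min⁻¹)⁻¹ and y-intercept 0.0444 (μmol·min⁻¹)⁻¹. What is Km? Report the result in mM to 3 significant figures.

6.53 mM

y-intercept = 1/Vmax ⇒ Vmax = 22.5 μmol·min⁻¹; slope = Km/Vmax ⇒ Km = slope × Vmax.
Km = 0.290 × 22.5 = 6.53 mM.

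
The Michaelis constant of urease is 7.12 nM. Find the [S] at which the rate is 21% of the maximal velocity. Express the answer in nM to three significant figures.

1.89 nM

v/Vmax = [S]/(Km+[S]) = 0.21, so [S] = Km·0.21/(1 − 0.21) = 7.12 × 0.2658.
[S] = 1.89 nM.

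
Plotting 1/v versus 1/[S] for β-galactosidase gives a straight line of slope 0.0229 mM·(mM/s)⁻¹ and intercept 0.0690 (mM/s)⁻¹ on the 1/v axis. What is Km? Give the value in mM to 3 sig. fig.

y-intercept = 1/Vmax ⇒ Vmax = 14.5 mM/s; slope = Km/Vmax ⇒ Km = slope × Vmax.
Km = 0.0229 × 14.5 = 0.332 mM.

0.332 mM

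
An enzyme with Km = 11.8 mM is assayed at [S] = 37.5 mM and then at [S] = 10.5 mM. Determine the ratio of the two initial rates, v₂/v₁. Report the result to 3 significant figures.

The fractional saturations are [S]/(Km+[S]) = 37.5/49.30 = 0.7606 and 10.5/22.30 = 0.4709.
v₂/v₁ is just their ratio: 0.4709/0.7606 = 0.619.

0.619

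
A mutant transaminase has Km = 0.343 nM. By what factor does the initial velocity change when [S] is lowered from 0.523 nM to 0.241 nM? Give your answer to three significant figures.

0.683

The fractional saturations are [S]/(Km+[S]) = 0.523/0.8660 = 0.6039 and 0.241/0.5840 = 0.4127.
v₂/v₁ is just their ratio: 0.4127/0.6039 = 0.683.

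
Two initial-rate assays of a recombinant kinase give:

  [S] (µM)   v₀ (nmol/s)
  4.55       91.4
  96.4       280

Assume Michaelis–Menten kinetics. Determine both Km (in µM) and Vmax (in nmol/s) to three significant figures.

Km = 11.0 µM; Vmax = 312 nmol/s

From v = Vmax[S]/(Km+[S]), each point gives Vmax = v(Km+[S])/[S].
Equating: 91.4(Km+4.55)/4.55 = 280(Km+96.4)/96.4.
20.09·Km + 91.4 = 2.905·Km + 280, so (20.09 − 2.905)·Km = 280 − 91.4.
Km = 188.6/17.18 = 11.0 µM; then Vmax = 91.4(11.0+4.55)/4.55 = 312 nmol/s.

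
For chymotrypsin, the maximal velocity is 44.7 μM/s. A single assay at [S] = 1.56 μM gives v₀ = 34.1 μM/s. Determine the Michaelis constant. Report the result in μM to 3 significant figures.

0.485 μM

v/Vmax = 34.1/44.7 = 0.7629 = [S]/(Km+[S]).
So Km + [S] = [S]/0.7629 = 2.045 μM, giving Km = 2.045 − 1.56 = 0.485 μM.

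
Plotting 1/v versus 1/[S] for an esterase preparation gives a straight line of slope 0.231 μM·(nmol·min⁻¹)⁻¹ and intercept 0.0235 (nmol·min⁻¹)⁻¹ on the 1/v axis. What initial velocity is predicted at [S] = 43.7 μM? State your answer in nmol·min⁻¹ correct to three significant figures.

The y-intercept is 1/Vmax, so Vmax = 1/0.0235 = 42.6 nmol·min⁻¹.
The slope is Km/Vmax, so Km = 0.231 × 42.6 = 9.83 μM.
Then v = 42.6 × 43.7/(9.83 + 43.7) = 34.7 nmol·min⁻¹.

34.7 nmol·min⁻¹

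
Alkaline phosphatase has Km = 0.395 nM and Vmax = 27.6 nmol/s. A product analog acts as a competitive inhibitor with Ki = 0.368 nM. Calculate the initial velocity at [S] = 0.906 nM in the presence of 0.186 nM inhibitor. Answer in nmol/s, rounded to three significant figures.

With α = 1 + [I]/Ki = 1 + 0.186/0.368 = 1.505, the competitive rate law is v = Vmax[S] / (αKm + [S]).
v = 27.6×0.906 / (1.505×0.395 + 0.906) = 25.01/1.501 = 16.7 nmol/s.

16.7 nmol/s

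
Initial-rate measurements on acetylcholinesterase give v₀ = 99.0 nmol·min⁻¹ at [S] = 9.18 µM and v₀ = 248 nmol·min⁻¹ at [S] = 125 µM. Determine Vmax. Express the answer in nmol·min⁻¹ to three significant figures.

282 nmol·min⁻¹

From v = Vmax[S]/(Km+[S]), each point gives Vmax = v(Km+[S])/[S].
Equating: 99.0(Km+9.18)/9.18 = 248(Km+125)/125.
10.78·Km + 99.0 = 1.984·Km + 248, so (10.78 − 1.984)·Km = 248 − 99.0.
Km = 149.0/8.800 = 16.9 µM; then Vmax = 99.0(16.9+9.18)/9.18 = 282 nmol·min⁻¹.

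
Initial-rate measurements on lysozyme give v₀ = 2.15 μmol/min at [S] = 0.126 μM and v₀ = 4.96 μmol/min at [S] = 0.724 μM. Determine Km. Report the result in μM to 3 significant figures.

0.275 μM

In reciprocal form, 1/v = (Km/Vmax)·(1/[S]) + 1/Vmax. The two points give (1/[S], 1/v) = (7.937, 0.4651) and (1.381, 0.2016).
Slope = (0.4651 − 0.2016)/(7.937 − 1.381) = 0.04020; intercept = 0.4651 − 0.04020×7.937 = 0.1461.
Vmax = 1/intercept = 6.84 μmol/min; Km = slope × Vmax = 0.04020 × 6.84 = 0.275 μM.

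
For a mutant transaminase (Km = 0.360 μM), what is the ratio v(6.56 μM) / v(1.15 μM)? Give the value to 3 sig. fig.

Since Vmax cancels, v₂/v₁ = [S]₂(Km+[S]₁) / [S]₁(Km+[S]₂).
= 6.56×(0.360+1.15) / (1.15×(0.360+6.56)) = 9.906/7.958 = 1.24.

1.24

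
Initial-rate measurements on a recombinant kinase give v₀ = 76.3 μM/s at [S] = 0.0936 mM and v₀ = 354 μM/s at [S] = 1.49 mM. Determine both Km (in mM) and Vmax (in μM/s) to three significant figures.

From v = Vmax[S]/(Km+[S]), each point gives Vmax = v(Km+[S])/[S].
Equating: 76.3(Km+0.0936)/0.0936 = 354(Km+1.49)/1.49.
815.2·Km + 76.3 = 237.6·Km + 354, so (815.2 − 237.6)·Km = 354 − 76.3.
Km = 277.7/577.6 = 0.481 mM; then Vmax = 76.3(0.481+0.0936)/0.0936 = 468 μM/s.

Km = 0.481 mM; Vmax = 468 μM/s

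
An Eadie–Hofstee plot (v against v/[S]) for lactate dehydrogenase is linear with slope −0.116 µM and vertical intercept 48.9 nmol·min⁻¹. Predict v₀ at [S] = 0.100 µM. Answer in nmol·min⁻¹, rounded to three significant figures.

In the Eadie–Hofstee form v = Vmax − Km·(v/[S]), the slope is −Km and the intercept is Vmax, so Km = 0.116 µM and Vmax = 48.9 nmol·min⁻¹.
v = 48.9 × 0.100/(0.116 + 0.100) = 22.6 nmol·min⁻¹.

22.6 nmol·min⁻¹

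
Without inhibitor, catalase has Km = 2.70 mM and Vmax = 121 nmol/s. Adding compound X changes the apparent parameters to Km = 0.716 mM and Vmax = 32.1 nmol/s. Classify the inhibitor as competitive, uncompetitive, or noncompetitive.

uncompetitive

Both Km and Vmax decrease by the same factor (~3.77-fold) — characteristic of uncompetitive inhibition.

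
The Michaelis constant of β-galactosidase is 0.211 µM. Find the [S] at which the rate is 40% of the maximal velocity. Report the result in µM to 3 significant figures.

v/Vmax = [S]/(Km+[S]) = 0.4, so [S] = Km·0.4/(1 − 0.4) = 0.211 × 0.6667.
[S] = 0.141 µM.

0.141 µM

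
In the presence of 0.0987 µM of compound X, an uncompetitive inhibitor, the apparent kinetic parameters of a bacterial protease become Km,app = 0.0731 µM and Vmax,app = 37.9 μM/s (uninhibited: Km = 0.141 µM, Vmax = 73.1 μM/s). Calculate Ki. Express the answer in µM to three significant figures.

0.106 µM

Uncompetitive: Vmax,app = Vmax/α (and Km,app = Km/α) with α = 1 + [I]/Ki.
α = Vmax/Vmax,app = 73.1/37.9 = 1.929.
Ki = [I]/(α − 1) = 0.0987/0.9288 = 0.106 µM.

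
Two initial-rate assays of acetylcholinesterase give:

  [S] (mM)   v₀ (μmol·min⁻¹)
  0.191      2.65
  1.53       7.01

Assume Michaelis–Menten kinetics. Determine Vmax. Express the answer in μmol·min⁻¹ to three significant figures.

9.16 μmol·min⁻¹

From v = Vmax[S]/(Km+[S]), each point gives Vmax = v(Km+[S])/[S].
Equating: 2.65(Km+0.191)/0.191 = 7.01(Km+1.53)/1.53.
13.87·Km + 2.65 = 4.582·Km + 7.01, so (13.87 − 4.582)·Km = 7.01 − 2.65.
Km = 4.360/9.293 = 0.469 mM; then Vmax = 2.65(0.469+0.191)/0.191 = 9.16 μmol·min⁻¹.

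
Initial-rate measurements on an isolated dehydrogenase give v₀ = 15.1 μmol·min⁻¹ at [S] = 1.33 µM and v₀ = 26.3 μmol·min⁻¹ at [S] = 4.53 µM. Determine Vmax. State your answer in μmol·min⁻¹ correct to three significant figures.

38.0 μmol·min⁻¹

In reciprocal form, 1/v = (Km/Vmax)·(1/[S]) + 1/Vmax. The two points give (1/[S], 1/v) = (0.7519, 0.06623) and (0.2208, 0.03802).
Slope = (0.06623 − 0.03802)/(0.7519 − 0.2208) = 0.05310; intercept = 0.06623 − 0.05310×0.7519 = 0.02630.
Vmax = 1/intercept = 38.0 μmol·min⁻¹; Km = slope × Vmax = 0.05310 × 38.0 = 2.02 µM.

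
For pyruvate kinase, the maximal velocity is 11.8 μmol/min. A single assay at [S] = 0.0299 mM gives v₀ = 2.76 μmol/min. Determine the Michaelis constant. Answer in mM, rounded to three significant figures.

0.0979 mM

v/Vmax = 2.76/11.8 = 0.2339 = [S]/(Km+[S]).
So Km + [S] = [S]/0.2339 = 0.1278 mM, giving Km = 0.1278 − 0.0299 = 0.0979 mM.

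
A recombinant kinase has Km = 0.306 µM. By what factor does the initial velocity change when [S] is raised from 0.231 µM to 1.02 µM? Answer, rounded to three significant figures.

1.79

The fractional saturations are [S]/(Km+[S]) = 0.231/0.5370 = 0.4302 and 1.02/1.326 = 0.7692.
v₂/v₁ is just their ratio: 0.7692/0.4302 = 1.79.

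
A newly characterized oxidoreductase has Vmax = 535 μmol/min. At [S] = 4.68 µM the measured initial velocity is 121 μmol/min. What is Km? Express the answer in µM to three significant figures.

16.0 µM

From v = Vmax[S]/(Km+[S]), Km = [S](Vmax − v)/v.
Km = 4.68 × (535 − 121) / 121 = 1938/121 = 16.0 µM.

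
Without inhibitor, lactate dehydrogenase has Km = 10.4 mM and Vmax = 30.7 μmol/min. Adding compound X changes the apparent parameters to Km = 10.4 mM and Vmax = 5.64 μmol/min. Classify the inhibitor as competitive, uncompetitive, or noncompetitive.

Vmax decreases (30.7 → 5.64 μmol/min) while Km is unchanged — pure noncompetitive inhibition.

noncompetitive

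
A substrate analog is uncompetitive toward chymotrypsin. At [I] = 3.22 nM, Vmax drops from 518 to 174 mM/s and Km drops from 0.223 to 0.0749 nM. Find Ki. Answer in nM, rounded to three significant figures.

Uncompetitive: Vmax,app = Vmax/α (and Km,app = Km/α) with α = 1 + [I]/Ki.
α = Vmax/Vmax,app = 518/174 = 2.977.
Ki = [I]/(α − 1) = 3.22/1.977 = 1.63 nM.

1.63 nM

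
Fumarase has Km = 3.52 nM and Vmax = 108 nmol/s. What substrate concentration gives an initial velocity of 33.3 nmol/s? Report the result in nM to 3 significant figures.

The required fractional saturation is v/Vmax = 33.3/108 = 0.3083.
Then [S]/(Km+[S]) = 0.3083 ⇒ [S] = 3.52 × 0.3083/(1 − 0.3083) = 1.57 nM.

1.57 nM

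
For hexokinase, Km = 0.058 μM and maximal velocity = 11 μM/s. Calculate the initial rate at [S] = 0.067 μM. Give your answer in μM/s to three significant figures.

v = Vmax·[S]/(Km + [S]) = 11 × 0.067 / (0.058 + 0.067)
  = 0.7370 / 0.1250 = 5.90 μM/s.

5.90 μM/s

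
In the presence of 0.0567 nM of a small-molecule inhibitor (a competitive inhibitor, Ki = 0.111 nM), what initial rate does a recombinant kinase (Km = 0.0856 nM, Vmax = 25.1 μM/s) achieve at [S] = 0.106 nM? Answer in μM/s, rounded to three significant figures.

α = 1 + [I]/Ki = 1 + 0.0567/0.111 = 1.511.
For a competitive inhibitor, Vmax is unchanged and the apparent Km becomes α·Km: Km,app = 0.129 nM, Vmax,app = 25.1 μM/s.
v = Vmax,app·[S]/(Km,app + [S]) = 25.1 × 0.106/(0.129 + 0.106) = 11.3 μM/s.

11.3 μM/s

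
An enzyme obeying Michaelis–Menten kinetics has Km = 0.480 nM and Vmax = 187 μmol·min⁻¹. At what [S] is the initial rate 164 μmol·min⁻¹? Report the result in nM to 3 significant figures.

Rearranging v = Vmax[S]/(Km+[S]) gives [S] = Km·v/(Vmax − v).
[S] = 0.480 × 164 / (187 − 164) = 78.72/23.00 = 3.42 nM.

3.42 nM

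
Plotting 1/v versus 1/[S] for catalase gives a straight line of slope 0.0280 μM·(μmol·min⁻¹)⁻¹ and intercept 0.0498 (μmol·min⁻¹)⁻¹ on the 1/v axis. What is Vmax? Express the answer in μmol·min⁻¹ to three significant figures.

The y-intercept of a Lineweaver–Burk plot equals 1/Vmax, so Vmax = 1/0.0498 = 20.1 μmol·min⁻¹.

20.1 μmol·min⁻¹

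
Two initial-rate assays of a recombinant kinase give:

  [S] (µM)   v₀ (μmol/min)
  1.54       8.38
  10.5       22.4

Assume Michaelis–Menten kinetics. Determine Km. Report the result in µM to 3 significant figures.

From v = Vmax[S]/(Km+[S]), each point gives Vmax = v(Km+[S])/[S].
Equating: 8.38(Km+1.54)/1.54 = 22.4(Km+10.5)/10.5.
5.442·Km + 8.38 = 2.133·Km + 22.4, so (5.442 − 2.133)·Km = 22.4 − 8.38.
Km = 14.02/3.308 = 4.24 µM; then Vmax = 8.38(4.24+1.54)/1.54 = 31.4 μmol/min.

4.24 µM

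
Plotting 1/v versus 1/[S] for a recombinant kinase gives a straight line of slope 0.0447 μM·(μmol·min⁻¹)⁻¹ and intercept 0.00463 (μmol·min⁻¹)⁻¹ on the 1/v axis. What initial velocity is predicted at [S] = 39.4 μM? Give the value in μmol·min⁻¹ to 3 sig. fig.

173 μmol·min⁻¹

The y-intercept is 1/Vmax, so Vmax = 1/0.00463 = 216 μmol·min⁻¹.
The slope is Km/Vmax, so Km = 0.0447 × 216 = 9.65 μM.
Then v = 216 × 39.4/(9.65 + 39.4) = 173 μmol·min⁻¹.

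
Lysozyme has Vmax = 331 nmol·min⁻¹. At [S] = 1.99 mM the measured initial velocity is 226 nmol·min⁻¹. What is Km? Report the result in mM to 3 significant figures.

From v = Vmax[S]/(Km+[S]), Km = [S](Vmax − v)/v.
Km = 1.99 × (331 − 226) / 226 = 209.0/226 = 0.925 mM.

0.925 mM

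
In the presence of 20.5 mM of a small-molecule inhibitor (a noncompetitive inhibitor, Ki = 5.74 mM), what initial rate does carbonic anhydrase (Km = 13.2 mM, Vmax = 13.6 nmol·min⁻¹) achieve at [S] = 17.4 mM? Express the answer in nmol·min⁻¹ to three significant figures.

1.69 nmol·min⁻¹

With α = 1 + [I]/Ki = 1 + 20.5/5.74 = 4.571, the noncompetitive rate law is v = (Vmax/α)·[S] / (Km + [S]).
v = (13.6/4.571)×17.4 / (13.2 + 17.4) = 51.76/30.60 = 1.69 nmol·min⁻¹.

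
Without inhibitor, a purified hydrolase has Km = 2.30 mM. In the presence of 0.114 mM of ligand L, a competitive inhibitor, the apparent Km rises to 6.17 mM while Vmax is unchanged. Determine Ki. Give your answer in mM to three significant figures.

0.0678 mM

Competitive: Km,app = α·Km with α = 1 + [I]/Ki.
α = Km,app/Km = 6.17/2.30 = 2.683.
Ki = [I]/(α − 1) = 0.114/1.683 = 0.0678 mM.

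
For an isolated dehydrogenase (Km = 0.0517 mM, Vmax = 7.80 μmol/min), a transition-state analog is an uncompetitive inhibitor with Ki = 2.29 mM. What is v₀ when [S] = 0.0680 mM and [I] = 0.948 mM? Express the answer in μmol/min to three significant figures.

α = 1 + [I]/Ki = 1 + 0.948/2.29 = 1.414.
For an uncompetitive inhibitor, both parameters are divided by α, giving Vmax/α and Km/α: Km,app = 0.0366 mM, Vmax,app = 5.52 μmol/min.
v = Vmax,app·[S]/(Km,app + [S]) = 5.52 × 0.0680/(0.0366 + 0.0680) = 3.59 μmol/min.

3.59 μmol/min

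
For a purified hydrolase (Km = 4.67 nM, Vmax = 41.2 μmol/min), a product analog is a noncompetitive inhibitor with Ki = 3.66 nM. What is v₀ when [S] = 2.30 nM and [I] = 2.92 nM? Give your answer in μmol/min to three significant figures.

With α = 1 + [I]/Ki = 1 + 2.92/3.66 = 1.798, the noncompetitive rate law is v = (Vmax/α)·[S] / (Km + [S]).
v = (41.2/1.798)×2.30 / (4.67 + 2.30) = 52.71/6.970 = 7.56 μmol/min.

7.56 μmol/min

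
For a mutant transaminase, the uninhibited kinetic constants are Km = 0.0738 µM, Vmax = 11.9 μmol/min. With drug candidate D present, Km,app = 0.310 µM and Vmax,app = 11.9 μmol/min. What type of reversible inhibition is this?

Km increases (0.0738 → 0.310 µM) while Vmax is unchanged — the hallmark of competitive inhibition.

competitive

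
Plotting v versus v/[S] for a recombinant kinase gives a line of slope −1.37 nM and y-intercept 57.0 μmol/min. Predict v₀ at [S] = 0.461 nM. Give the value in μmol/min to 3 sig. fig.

In the Eadie–Hofstee form v = Vmax − Km·(v/[S]), the slope is −Km and the intercept is Vmax, so Km = 1.37 nM and Vmax = 57.0 μmol/min.
v = 57.0 × 0.461/(1.37 + 0.461) = 14.4 μmol/min.

14.4 μmol/min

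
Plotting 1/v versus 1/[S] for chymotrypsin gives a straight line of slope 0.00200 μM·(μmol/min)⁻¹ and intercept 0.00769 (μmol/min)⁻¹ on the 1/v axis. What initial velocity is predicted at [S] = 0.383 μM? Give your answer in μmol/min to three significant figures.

The y-intercept is 1/Vmax, so Vmax = 1/0.00769 = 130 μmol/min.
The slope is Km/Vmax, so Km = 0.00200 × 130 = 0.260 μM.
Then v = 130 × 0.383/(0.260 + 0.383) = 77.4 μmol/min.

77.4 μmol/min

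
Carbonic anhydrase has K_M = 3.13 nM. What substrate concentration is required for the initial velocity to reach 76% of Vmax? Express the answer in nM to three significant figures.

9.91 nM

v/Vmax = [S]/(Km+[S]) = 0.76, so [S] = Km·0.76/(1 − 0.76) = 3.13 × 3.167.
[S] = 9.91 nM.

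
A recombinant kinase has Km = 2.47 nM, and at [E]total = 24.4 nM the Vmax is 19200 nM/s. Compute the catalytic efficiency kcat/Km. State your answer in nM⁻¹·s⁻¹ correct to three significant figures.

319 nM⁻¹·s⁻¹

kcat = Vmax/[E]total = 19200/24.4 = 787 s⁻¹.
kcat/Km = 787/2.47 = 319 nM⁻¹·s⁻¹.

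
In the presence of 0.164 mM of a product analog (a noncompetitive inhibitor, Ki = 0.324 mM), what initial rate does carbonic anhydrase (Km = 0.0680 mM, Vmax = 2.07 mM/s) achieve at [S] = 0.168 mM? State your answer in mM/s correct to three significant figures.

α = 1 + [I]/Ki = 1 + 0.164/0.324 = 1.506.
For a noncompetitive inhibitor, Vmax is reduced to Vmax/α while Km is unchanged: Km,app = 0.0680 mM, Vmax,app = 1.37 mM/s.
v = Vmax,app·[S]/(Km,app + [S]) = 1.37 × 0.168/(0.0680 + 0.168) = 0.978 mM/s.

0.978 mM/s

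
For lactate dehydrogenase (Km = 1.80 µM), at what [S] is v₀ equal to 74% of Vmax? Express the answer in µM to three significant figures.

v/Vmax = [S]/(Km+[S]) = 0.74, so [S] = Km·0.74/(1 − 0.74) = 1.80 × 2.846.
[S] = 5.12 µM.

5.12 µM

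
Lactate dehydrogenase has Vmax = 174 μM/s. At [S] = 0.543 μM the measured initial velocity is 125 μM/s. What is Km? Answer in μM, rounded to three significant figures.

From v = Vmax[S]/(Km+[S]), Km = [S](Vmax − v)/v.
Km = 0.543 × (174 − 125) / 125 = 26.61/125 = 0.213 μM.

0.213 μM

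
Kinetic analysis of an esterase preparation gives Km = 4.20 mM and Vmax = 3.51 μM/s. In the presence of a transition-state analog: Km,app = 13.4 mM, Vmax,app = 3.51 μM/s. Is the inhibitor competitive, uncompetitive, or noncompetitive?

Km increases (4.20 → 13.4 mM) while Vmax is unchanged — the hallmark of competitive inhibition.

competitive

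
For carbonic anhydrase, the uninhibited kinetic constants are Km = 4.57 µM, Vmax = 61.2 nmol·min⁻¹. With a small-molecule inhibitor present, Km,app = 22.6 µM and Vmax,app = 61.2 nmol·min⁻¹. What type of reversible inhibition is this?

Km increases (4.57 → 22.6 µM) while Vmax is unchanged — the hallmark of competitive inhibition.

competitive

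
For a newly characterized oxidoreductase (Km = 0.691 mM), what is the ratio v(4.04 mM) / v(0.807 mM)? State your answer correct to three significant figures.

1.59

Since Vmax cancels, v₂/v₁ = [S]₂(Km+[S]₁) / [S]₁(Km+[S]₂).
= 4.04×(0.691+0.807) / (0.807×(0.691+4.04)) = 6.052/3.818 = 1.59.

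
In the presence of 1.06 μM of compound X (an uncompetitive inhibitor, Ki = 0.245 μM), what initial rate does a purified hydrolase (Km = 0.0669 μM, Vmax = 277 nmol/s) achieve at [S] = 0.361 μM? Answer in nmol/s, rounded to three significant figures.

With α = 1 + [I]/Ki = 1 + 1.06/0.245 = 5.327, the uncompetitive rate law is v = (Vmax/α)·[S] / (Km/α + [S]).
v = (277/5.327)×0.361 / (0.0669/5.327 + 0.361) = 18.77/0.3736 = 50.3 nmol/s.

50.3 nmol/s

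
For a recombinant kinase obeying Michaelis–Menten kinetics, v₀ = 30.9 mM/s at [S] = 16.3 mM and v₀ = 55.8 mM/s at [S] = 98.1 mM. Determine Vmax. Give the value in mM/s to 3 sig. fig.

From v = Vmax[S]/(Km+[S]), each point gives Vmax = v(Km+[S])/[S].
Equating: 30.9(Km+16.3)/16.3 = 55.8(Km+98.1)/98.1.
1.896·Km + 30.9 = 0.5688·Km + 55.8, so (1.896 − 0.5688)·Km = 55.8 − 30.9.
Km = 24.90/1.327 = 18.8 mM; then Vmax = 30.9(18.8+16.3)/16.3 = 66.5 mM/s.

66.5 mM/s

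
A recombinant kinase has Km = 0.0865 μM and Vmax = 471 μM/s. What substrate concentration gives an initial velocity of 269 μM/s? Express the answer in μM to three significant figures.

The required fractional saturation is v/Vmax = 269/471 = 0.5711.
Then [S]/(Km+[S]) = 0.5711 ⇒ [S] = 0.0865 × 0.5711/(1 − 0.5711) = 0.115 μM.

0.115 μM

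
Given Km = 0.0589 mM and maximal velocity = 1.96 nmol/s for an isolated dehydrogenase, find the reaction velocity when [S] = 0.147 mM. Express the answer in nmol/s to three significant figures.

1.40 nmol/s

v = Vmax·[S]/(Km + [S]) = 1.96 × 0.147 / (0.0589 + 0.147)
  = 0.2881 / 0.2059 = 1.40 nmol/s.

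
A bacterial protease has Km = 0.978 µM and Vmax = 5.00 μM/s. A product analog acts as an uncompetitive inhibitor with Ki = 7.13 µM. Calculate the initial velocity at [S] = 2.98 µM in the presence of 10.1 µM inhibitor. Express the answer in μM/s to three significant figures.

With α = 1 + [I]/Ki = 1 + 10.1/7.13 = 2.417, the uncompetitive rate law is v = (Vmax/α)·[S] / (Km/α + [S]).
v = (5.00/2.417)×2.98 / (0.978/2.417 + 2.98) = 6.166/3.385 = 1.82 μM/s.

1.82 μM/s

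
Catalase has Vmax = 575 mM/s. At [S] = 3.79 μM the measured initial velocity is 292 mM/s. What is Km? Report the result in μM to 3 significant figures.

v/Vmax = 292/575 = 0.5078 = [S]/(Km+[S]).
So Km + [S] = [S]/0.5078 = 7.463 μM, giving Km = 7.463 − 3.79 = 3.67 μM.

3.67 μM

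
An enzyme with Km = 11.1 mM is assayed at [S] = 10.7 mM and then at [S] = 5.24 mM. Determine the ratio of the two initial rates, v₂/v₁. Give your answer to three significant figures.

Since Vmax cancels, v₂/v₁ = [S]₂(Km+[S]₁) / [S]₁(Km+[S]₂).
= 5.24×(11.1+10.7) / (10.7×(11.1+5.24)) = 114.2/174.8 = 0.653.

0.653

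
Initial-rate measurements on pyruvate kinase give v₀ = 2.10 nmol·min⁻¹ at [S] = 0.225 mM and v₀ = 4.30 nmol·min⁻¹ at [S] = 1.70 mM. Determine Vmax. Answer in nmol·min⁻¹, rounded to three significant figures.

5.12 nmol·min⁻¹

In reciprocal form, 1/v = (Km/Vmax)·(1/[S]) + 1/Vmax. The two points give (1/[S], 1/v) = (4.444, 0.4762) and (0.5882, 0.2326).
Slope = (0.4762 − 0.2326)/(4.444 − 0.5882) = 0.06318; intercept = 0.4762 − 0.06318×4.444 = 0.1954.
Vmax = 1/intercept = 5.12 nmol·min⁻¹; Km = slope × Vmax = 0.06318 × 5.12 = 0.323 mM.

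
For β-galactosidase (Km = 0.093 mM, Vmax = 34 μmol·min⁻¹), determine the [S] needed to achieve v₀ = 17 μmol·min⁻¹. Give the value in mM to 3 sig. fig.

Rearranging v = Vmax[S]/(Km+[S]) gives [S] = Km·v/(Vmax − v).
[S] = 0.093 × 17 / (34 − 17) = 1.581/17.00 = 0.0930 mM.

0.0930 mM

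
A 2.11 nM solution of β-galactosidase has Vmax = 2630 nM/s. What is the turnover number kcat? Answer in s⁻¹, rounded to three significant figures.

1250 s⁻¹

kcat = Vmax/[E]total = 2630 nM/s / 2.11 nM = 1250 s⁻¹.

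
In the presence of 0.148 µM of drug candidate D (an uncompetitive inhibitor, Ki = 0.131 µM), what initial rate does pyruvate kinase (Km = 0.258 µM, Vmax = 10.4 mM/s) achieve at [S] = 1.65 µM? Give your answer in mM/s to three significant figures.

α = 1 + [I]/Ki = 1 + 0.148/0.131 = 2.130.
For an uncompetitive inhibitor, both parameters are divided by α, giving Vmax/α and Km/α: Km,app = 0.121 µM, Vmax,app = 4.88 mM/s.
v = Vmax,app·[S]/(Km,app + [S]) = 4.88 × 1.65/(0.121 + 1.65) = 4.55 mM/s.

4.55 mM/s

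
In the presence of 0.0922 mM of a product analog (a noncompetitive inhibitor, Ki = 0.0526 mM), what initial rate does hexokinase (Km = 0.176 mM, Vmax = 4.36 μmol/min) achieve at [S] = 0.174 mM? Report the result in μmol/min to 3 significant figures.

α = 1 + [I]/Ki = 1 + 0.0922/0.0526 = 2.753.
For a noncompetitive inhibitor, Vmax is reduced to Vmax/α while Km is unchanged: Km,app = 0.176 mM, Vmax,app = 1.58 μmol/min.
v = Vmax,app·[S]/(Km,app + [S]) = 1.58 × 0.174/(0.176 + 0.174) = 0.787 μmol/min.

0.787 μmol/min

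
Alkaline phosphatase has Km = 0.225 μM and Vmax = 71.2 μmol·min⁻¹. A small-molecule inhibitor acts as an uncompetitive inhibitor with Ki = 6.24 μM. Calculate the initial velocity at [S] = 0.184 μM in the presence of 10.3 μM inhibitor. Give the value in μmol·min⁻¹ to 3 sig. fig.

α = 1 + [I]/Ki = 1 + 10.3/6.24 = 2.651.
For an uncompetitive inhibitor, both parameters are divided by α, giving Vmax/α and Km/α: Km,app = 0.0849 μM, Vmax,app = 26.9 μmol·min⁻¹.
v = Vmax,app·[S]/(Km,app + [S]) = 26.9 × 0.184/(0.0849 + 0.184) = 18.4 μmol·min⁻¹.

18.4 μmol·min⁻¹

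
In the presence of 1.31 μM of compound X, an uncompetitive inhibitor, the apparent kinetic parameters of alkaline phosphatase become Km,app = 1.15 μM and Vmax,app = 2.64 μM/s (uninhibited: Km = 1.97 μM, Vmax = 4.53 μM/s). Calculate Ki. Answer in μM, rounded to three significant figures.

1.83 μM

Uncompetitive: Vmax,app = Vmax/α (and Km,app = Km/α) with α = 1 + [I]/Ki.
α = Vmax/Vmax,app = 4.53/2.64 = 1.716.
Since α = 1 + [I]/Ki, [I]/Ki = 1.716 − 1 = 0.7159 and Ki = 1.31/0.7159 = 1.83 μM.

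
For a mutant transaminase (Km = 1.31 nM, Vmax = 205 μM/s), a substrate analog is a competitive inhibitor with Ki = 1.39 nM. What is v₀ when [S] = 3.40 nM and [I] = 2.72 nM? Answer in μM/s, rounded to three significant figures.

95.8 μM/s

With α = 1 + [I]/Ki = 1 + 2.72/1.39 = 2.957, the competitive rate law is v = Vmax[S] / (αKm + [S]).
v = 205×3.40 / (2.957×1.31 + 3.40) = 697.0/7.273 = 95.8 μM/s.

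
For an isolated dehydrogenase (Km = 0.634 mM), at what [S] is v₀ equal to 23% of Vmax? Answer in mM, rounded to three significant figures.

v/Vmax = [S]/(Km+[S]) = 0.23, so [S] = Km·0.23/(1 − 0.23) = 0.634 × 0.2987.
[S] = 0.189 mM.

0.189 mM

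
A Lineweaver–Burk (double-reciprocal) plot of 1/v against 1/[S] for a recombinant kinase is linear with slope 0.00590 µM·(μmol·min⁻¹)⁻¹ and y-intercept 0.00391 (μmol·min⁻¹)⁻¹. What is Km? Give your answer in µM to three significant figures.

y-intercept = 1/Vmax ⇒ Vmax = 256 μmol·min⁻¹; slope = Km/Vmax ⇒ Km = slope × Vmax.
Km = 0.00590 × 256 = 1.51 µM.

1.51 µM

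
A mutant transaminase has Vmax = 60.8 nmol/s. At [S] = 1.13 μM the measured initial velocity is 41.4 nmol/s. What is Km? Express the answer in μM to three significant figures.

0.530 μM

v/Vmax = 41.4/60.8 = 0.6809 = [S]/(Km+[S]).
So Km + [S] = [S]/0.6809 = 1.660 μM, giving Km = 1.660 − 1.13 = 0.530 μM.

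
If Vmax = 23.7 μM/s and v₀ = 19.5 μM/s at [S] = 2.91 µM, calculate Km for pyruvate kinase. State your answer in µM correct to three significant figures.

0.627 µM

v/Vmax = 19.5/23.7 = 0.8228 = [S]/(Km+[S]).
So Km + [S] = [S]/0.8228 = 3.537 µM, giving Km = 3.537 − 2.91 = 0.627 µM.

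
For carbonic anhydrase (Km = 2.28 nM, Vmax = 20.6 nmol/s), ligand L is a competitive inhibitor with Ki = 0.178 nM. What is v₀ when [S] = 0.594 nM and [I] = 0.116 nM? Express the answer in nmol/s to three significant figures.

With α = 1 + [I]/Ki = 1 + 0.116/0.178 = 1.652, the competitive rate law is v = Vmax[S] / (αKm + [S]).
v = 20.6×0.594 / (1.652×2.28 + 0.594) = 12.24/4.360 = 2.81 nmol/s.

2.81 nmol/s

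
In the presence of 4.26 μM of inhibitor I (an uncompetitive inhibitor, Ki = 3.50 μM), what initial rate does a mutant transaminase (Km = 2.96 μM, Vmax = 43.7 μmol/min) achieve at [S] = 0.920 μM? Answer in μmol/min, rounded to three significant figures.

With α = 1 + [I]/Ki = 1 + 4.26/3.50 = 2.217, the uncompetitive rate law is v = (Vmax/α)·[S] / (Km/α + [S]).
v = (43.7/2.217)×0.920 / (2.96/2.217 + 0.920) = 18.13/2.255 = 8.04 μmol/min.

8.04 μmol/min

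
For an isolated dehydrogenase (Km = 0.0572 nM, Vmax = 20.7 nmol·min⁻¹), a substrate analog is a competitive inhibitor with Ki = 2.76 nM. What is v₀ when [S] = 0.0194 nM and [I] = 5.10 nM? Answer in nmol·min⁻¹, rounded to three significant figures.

2.20 nmol·min⁻¹

α = 1 + [I]/Ki = 1 + 5.10/2.76 = 2.848.
For a competitive inhibitor, Vmax is unchanged and the apparent Km becomes α·Km: Km,app = 0.163 nM, Vmax,app = 20.7 nmol·min⁻¹.
v = Vmax,app·[S]/(Km,app + [S]) = 20.7 × 0.0194/(0.163 + 0.0194) = 2.20 nmol·min⁻¹.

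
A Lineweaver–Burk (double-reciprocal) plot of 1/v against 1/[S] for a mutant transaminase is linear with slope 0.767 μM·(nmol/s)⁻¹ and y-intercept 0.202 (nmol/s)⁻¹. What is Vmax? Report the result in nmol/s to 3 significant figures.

The y-intercept of a Lineweaver–Burk plot equals 1/Vmax, so Vmax = 1/0.202 = 4.95 nmol/s.

4.95 nmol/s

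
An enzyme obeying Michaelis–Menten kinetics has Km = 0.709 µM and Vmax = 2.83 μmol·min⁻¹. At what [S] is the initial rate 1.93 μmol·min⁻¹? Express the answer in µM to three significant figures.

1.52 µM

Rearranging v = Vmax[S]/(Km+[S]) gives [S] = Km·v/(Vmax − v).
[S] = 0.709 × 1.93 / (2.83 − 1.93) = 1.368/0.9000 = 1.52 µM.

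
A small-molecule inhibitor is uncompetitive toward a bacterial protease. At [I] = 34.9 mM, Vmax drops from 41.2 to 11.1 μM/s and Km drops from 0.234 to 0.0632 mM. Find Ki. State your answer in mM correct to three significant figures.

Uncompetitive: Vmax,app = Vmax/α (and Km,app = Km/α) with α = 1 + [I]/Ki.
α = Vmax/Vmax,app = 41.2/11.1 = 3.712.
Since α = 1 + [I]/Ki, [I]/Ki = 3.712 − 1 = 2.712 and Ki = 34.9/2.712 = 12.9 mM.

12.9 mM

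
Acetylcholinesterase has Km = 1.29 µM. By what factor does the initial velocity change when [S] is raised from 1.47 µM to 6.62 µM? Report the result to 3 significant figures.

Since Vmax cancels, v₂/v₁ = [S]₂(Km+[S]₁) / [S]₁(Km+[S]₂).
= 6.62×(1.29+1.47) / (1.47×(1.29+6.62)) = 18.27/11.63 = 1.57.

1.57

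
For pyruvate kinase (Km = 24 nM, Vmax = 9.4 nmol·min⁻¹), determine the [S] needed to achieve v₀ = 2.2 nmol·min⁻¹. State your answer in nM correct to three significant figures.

The required fractional saturation is v/Vmax = 2.2/9.4 = 0.2340.
Then [S]/(Km+[S]) = 0.2340 ⇒ [S] = 24 × 0.2340/(1 − 0.2340) = 7.33 nM.

7.33 nM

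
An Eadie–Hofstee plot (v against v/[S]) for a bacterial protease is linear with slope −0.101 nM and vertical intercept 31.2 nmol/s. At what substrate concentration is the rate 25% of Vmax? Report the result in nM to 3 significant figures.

The Eadie–Hofstee slope gives Km = 0.101 nM (slope = −Km).
v/Vmax = [S]/(Km+[S]) = 0.25 ⇒ [S] = Km·0.25/(1−0.25) = 0.101 × 0.3333 = 0.0337 nM.

0.0337 nM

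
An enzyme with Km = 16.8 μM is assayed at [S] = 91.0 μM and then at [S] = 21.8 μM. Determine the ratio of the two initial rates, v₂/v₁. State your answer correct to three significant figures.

Since Vmax cancels, v₂/v₁ = [S]₂(Km+[S]₁) / [S]₁(Km+[S]₂).
= 21.8×(16.8+91.0) / (91.0×(16.8+21.8)) = 2350/3513 = 0.669.

0.669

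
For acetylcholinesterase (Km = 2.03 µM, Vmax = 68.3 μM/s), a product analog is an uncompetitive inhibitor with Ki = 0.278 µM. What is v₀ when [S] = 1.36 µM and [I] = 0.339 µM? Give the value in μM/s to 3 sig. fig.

α = 1 + [I]/Ki = 1 + 0.339/0.278 = 2.219.
For an uncompetitive inhibitor, both parameters are divided by α, giving Vmax/α and Km/α: Km,app = 0.915 µM, Vmax,app = 30.8 μM/s.
v = Vmax,app·[S]/(Km,app + [S]) = 30.8 × 1.36/(0.915 + 1.36) = 18.4 μM/s.

18.4 μM/s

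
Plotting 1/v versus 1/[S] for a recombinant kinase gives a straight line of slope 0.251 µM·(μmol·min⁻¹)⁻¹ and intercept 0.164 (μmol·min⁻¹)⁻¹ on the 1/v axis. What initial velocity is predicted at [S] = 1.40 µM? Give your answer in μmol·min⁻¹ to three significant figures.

The y-intercept is 1/Vmax, so Vmax = 1/0.164 = 6.10 μmol·min⁻¹.
The slope is Km/Vmax, so Km = 0.251 × 6.10 = 1.53 µM.
Then v = 6.10 × 1.40/(1.53 + 1.40) = 2.91 μmol·min⁻¹.

2.91 μmol·min⁻¹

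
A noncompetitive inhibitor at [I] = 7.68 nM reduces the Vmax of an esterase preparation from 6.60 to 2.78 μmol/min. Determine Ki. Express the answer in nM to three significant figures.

Noncompetitive: Vmax,app = Vmax/α with α = 1 + [I]/Ki.
α = Vmax/Vmax,app = 6.60/2.78 = 2.374.
Ki = [I]/(α − 1) = 7.68/1.374 = 5.59 nM.

5.59 nM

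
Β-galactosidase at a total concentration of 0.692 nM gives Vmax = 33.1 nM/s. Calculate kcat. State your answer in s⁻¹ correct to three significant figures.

kcat = Vmax/[E]total = 33.1 nM/s / 0.692 nM = 47.8 s⁻¹.

47.8 s⁻¹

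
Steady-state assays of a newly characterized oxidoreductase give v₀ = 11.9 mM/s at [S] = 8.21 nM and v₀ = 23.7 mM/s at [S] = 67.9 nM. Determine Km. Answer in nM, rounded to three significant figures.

From v = Vmax[S]/(Km+[S]), each point gives Vmax = v(Km+[S])/[S].
Equating: 11.9(Km+8.21)/8.21 = 23.7(Km+67.9)/67.9.
1.449·Km + 11.9 = 0.3490·Km + 23.7, so (1.449 − 0.3490)·Km = 23.7 − 11.9.
Km = 11.80/1.100 = 10.7 nM; then Vmax = 11.9(10.7+8.21)/8.21 = 27.4 mM/s.

10.7 nM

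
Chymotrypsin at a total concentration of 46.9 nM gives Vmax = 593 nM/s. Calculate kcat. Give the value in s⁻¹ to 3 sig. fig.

kcat = Vmax/[E]total = 593 nM/s / 46.9 nM = 12.6 s⁻¹.

12.6 s⁻¹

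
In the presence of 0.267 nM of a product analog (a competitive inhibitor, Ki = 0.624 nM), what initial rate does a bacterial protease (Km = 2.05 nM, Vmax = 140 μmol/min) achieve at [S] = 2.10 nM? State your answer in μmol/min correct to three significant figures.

58.5 μmol/min

With α = 1 + [I]/Ki = 1 + 0.267/0.624 = 1.428, the competitive rate law is v = Vmax[S] / (αKm + [S]).
v = 140×2.10 / (1.428×2.05 + 2.10) = 294.0/5.027 = 58.5 μmol/min.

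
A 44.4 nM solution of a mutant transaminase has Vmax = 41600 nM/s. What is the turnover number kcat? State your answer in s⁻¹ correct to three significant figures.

kcat = Vmax/[E]total = 41600 nM/s / 44.4 nM = 937 s⁻¹.

937 s⁻¹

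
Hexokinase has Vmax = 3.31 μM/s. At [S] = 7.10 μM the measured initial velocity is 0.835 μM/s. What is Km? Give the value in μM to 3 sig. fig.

21.0 μM

From v = Vmax[S]/(Km+[S]), Km = [S](Vmax − v)/v.
Km = 7.10 × (3.31 − 0.835) / 0.835 = 17.57/0.835 = 21.0 μM.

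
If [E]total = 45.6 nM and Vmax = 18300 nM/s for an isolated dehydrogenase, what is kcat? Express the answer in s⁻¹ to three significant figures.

401 s⁻¹

kcat = Vmax/[E]total = 18300 nM/s / 45.6 nM = 401 s⁻¹.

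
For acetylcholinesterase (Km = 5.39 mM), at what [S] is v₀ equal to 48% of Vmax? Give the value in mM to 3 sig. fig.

4.98 mM

v/Vmax = [S]/(Km+[S]) = 0.48, so [S] = Km·0.48/(1 − 0.48) = 5.39 × 0.9231.
[S] = 4.98 mM.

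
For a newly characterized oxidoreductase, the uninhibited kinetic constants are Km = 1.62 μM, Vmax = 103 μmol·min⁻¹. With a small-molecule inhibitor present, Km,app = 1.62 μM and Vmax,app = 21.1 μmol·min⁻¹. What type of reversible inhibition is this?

noncompetitive

Vmax decreases (103 → 21.1 μmol·min⁻¹) while Km is unchanged — pure noncompetitive inhibition.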